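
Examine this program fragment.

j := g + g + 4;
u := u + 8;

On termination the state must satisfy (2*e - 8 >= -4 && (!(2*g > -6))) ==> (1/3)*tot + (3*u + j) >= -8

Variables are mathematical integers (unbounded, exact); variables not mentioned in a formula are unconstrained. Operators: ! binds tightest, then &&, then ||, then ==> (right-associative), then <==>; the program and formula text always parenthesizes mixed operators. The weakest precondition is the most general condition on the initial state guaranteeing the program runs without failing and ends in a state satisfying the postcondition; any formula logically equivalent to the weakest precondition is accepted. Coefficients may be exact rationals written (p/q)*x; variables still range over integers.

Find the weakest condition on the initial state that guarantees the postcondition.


Working backward. After the program, the postcondition (2*e - 8 >= -4 && (!(2*g > -6))) ==> (1/3)*tot + (3*u + j) >= -8 must hold; in canonical form it is (2*e >= 4 && (!(2*g > -6))) ==> j + (1/3)*tot + 3*u >= -8.
Before u := u + 8: (2*e >= 4 && (!(2*g > -6))) ==> j + (1/3)*tot + 3*u >= -32
Before j := g + g + 4: (2*e >= 4 && (!(2*g > -6))) ==> 2*g + (1/3)*tot + 3*u >= -36
Answer: WP = (2*e >= 4 && (!(2*g > -6))) ==> 2*g + (1/3)*tot + 3*u >= -36


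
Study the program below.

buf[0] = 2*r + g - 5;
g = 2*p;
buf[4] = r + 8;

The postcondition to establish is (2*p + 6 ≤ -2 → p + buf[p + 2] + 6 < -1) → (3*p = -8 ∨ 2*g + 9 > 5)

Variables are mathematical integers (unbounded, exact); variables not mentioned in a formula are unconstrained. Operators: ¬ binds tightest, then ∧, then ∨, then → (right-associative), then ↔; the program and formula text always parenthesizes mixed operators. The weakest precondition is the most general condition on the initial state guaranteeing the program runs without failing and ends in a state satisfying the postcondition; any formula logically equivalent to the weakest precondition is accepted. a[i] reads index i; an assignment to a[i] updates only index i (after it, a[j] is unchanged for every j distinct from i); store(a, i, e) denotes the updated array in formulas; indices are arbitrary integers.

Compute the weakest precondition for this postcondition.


Working backward. After the program, the postcondition (2*p + 6 ≤ -2 → p + buf[p + 2] + 6 < -1) → (3*p = -8 ∨ 2*g + 9 > 5) must hold; in canonical form it is (2*p ≤ -8 → buf[p + 2] + p < -7) → (3*p = -8 ∨ 2*g > -4).
Before buf[4] := r + 8: (2*p ≤ -8 → store(buf, 4, r + 8)[p + 2] + p < -7) → (3*p = -8 ∨ 2*g > -4)
Before g := 2*p: (2*p ≤ -8 → store(buf, 4, r + 8)[p + 2] + p < -7) → (3*p = -8 ∨ 4*p > -4)
Before buf[0] := 2*r + g - 5: (2*p ≤ -8 → store(store(buf, 0, g + 2*r - 5), 4, r + 8)[p + 2] + p < -7) → (3*p = -8 ∨ 4*p > -4)
Answer: WP = (2*p ≤ -8 → store(store(buf, 0, g + 2*r - 5), 4, r + 8)[p + 2] + p < -7) → (3*p = -8 ∨ 4*p > -4)


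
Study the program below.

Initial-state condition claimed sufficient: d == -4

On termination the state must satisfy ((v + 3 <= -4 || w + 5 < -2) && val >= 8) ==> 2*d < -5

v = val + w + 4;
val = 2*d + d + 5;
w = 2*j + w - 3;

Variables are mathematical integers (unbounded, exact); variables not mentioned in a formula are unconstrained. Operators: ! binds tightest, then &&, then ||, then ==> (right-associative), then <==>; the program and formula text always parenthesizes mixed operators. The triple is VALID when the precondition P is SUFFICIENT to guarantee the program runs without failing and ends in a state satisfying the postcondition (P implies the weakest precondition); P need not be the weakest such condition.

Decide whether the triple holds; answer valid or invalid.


Working backward. After the program, the postcondition ((v + 3 <= -4 || w + 5 < -2) && val >= 8) ==> 2*d < -5 must hold; in canonical form it is ((v <= -7 || w < -7) && val >= 8) ==> 2*d < -5.
Before w := 2*j + w - 3: ((v <= -7 || 2*j + w < -4) && val >= 8) ==> 2*d < -5
Before val := 2*d + d + 5: ((v <= -7 || 2*j + w < -4) && 3*d >= 3) ==> 2*d < -5
Before v := val + w + 4: ((val + w <= -11 || 2*j + w < -4) && 3*d >= 3) ==> 2*d < -5
The weakest precondition is ((val + w <= -11 || 2*j + w < -4) && 3*d >= 3) ==> 2*d < -5.
Check whether d == -4 implies it.
Every state satisfying the precondition satisfies the weakest precondition: the implication holds.
Answer: valid


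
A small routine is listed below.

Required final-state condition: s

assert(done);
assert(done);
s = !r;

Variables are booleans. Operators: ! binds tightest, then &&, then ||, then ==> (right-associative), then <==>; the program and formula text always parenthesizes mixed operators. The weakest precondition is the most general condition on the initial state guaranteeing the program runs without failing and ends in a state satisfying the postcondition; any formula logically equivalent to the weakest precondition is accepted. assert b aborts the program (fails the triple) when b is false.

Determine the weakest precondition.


Working backward. After the program, s must hold.
Before s := !r: !r
Before assert done: done && (!r)
Before assert done: done && (!r)
Answer: WP = done && (!r)


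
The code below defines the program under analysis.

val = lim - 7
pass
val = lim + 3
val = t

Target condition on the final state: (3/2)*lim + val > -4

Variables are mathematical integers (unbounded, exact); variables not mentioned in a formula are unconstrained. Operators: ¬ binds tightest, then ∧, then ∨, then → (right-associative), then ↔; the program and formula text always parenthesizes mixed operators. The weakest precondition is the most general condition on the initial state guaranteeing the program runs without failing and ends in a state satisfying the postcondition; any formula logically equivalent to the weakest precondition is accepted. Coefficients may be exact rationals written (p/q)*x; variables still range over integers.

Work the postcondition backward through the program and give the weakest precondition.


Working backward. After the program, (3/2)*lim + val > -4 must hold.
Before val := t: (3/2)*lim + t > -4
Before val := lim + 3: (3/2)*lim + t > -4
Before skip: (3/2)*lim + t > -4
Before val := lim - 7: (3/2)*lim + t > -4
Answer: WP = (3/2)*lim + t > -4


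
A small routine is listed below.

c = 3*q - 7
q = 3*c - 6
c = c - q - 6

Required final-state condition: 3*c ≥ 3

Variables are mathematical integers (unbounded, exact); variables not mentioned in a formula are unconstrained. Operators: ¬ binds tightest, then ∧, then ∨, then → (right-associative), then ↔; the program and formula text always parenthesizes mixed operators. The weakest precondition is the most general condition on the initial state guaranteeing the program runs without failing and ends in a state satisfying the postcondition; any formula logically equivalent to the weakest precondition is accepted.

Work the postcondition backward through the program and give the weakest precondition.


Working backward. After the program, 3*c ≥ 3 must hold.
Before c := c - q - 6: 3*c ≥ 3*q + 21
Before q := 3*c - 6: 6*c ≤ -3
Before c := 3*q - 7: 18*q ≤ 39
Answer: WP = 18*q ≤ 39


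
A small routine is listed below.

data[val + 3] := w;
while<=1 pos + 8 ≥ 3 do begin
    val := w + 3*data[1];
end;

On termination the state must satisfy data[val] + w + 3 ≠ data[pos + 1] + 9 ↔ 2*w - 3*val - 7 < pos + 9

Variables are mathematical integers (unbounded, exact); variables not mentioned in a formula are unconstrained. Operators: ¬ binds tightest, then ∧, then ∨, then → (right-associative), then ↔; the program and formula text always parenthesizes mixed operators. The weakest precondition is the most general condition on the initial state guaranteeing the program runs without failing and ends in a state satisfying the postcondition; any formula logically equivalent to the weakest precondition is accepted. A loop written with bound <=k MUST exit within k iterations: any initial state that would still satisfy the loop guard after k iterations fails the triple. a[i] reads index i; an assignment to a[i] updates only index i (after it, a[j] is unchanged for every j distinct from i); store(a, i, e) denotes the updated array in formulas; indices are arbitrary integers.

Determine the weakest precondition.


Working backward. After the program, the postcondition data[val] + w + 3 ≠ data[pos + 1] + 9 ↔ 2*w - 3*val - 7 < pos + 9 must hold; in canonical form it is data[val] + w ≠ data[pos + 1] + 6 ↔ 2*w < pos + 3*val + 16.
Before the loop (bound <=1), unroll the exhaustion recursion (WP_0 = exit-now case; WP_j = one more guarded iteration, up to j = 1):
  WP_0: (¬(pos ≥ -5)) ∧ (data[val] + w ≠ data[pos + 1] + 6 ↔ 2*w < pos + 3*val + 16)
  WP_1: (pos ≥ -5 → ((¬(pos ≥ -5)) ∧ (data[3*data[1] + w] + w ≠ data[pos + 1] + 6 ↔ 9*data[1] + pos + w > -16))) ∧ ((¬(pos ≥ -5)) → (data[val] + w ≠ data[pos + 1] + 6 ↔ 2*w < pos + 3*val + 16))
So before the loop: (pos ≥ -5 → ((¬(pos ≥ -5)) ∧ (data[3*data[1] + w] + w ≠ data[pos + 1] + 6 ↔ 9*data[1] + pos + w > -16))) ∧ ((¬(pos ≥ -5)) → (data[val] + w ≠ data[pos + 1] + 6 ↔ 2*w < pos + 3*val + 16))
Before data[val + 3] := w: (pos ≥ -5 → ((¬(pos ≥ -5)) ∧ (store(data, val + 3, w)[3*store(data, val + 3, w)[1] + w] + w ≠ store(data, val + 3, w)[pos + 1] + 6 ↔ 9*store(data, val + 3, w)[1] + pos + w > -16))) ∧ ((¬(pos ≥ -5)) → (store(data, val + 3, w)[val] + w ≠ store(data, val + 3, w)[pos + 1] + 6 ↔ 2*w < pos + 3*val + 16))
Answer: WP = (pos ≥ -5 → ((¬(pos ≥ -5)) ∧ (store(data, val + 3, w)[3*store(data, val + 3, w)[1] + w] + w ≠ store(data, val + 3, w)[pos + 1] + 6 ↔ 9*store(data, val + 3, w)[1] + pos + w > -16))) ∧ ((¬(pos ≥ -5)) → (store(data, val + 3, w)[val] + w ≠ store(data, val + 3, w)[pos + 1] + 6 ↔ 2*w < pos + 3*val + 16))


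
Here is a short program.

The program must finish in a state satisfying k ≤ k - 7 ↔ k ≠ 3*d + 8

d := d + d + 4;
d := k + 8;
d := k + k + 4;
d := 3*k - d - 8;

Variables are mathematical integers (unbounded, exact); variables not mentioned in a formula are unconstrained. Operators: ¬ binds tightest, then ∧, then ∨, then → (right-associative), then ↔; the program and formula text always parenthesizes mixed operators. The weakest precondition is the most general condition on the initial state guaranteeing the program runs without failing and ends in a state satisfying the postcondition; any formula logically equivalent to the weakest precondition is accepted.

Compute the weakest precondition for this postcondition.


Working backward. After the program, the postcondition k ≤ k - 7 ↔ k ≠ 3*d + 8 must hold; in canonical form it is ¬(k ≠ 3*d + 8).
Before d := 3*k - d - 8: ¬(3*d ≠ 8*k - 16)
Before d := k + k + 4: ¬(2*k ≠ 28)
Before d := k + 8: ¬(2*k ≠ 28)
Before d := d + d + 4: ¬(2*k ≠ 28)
Answer: WP = ¬(2*k ≠ 28)


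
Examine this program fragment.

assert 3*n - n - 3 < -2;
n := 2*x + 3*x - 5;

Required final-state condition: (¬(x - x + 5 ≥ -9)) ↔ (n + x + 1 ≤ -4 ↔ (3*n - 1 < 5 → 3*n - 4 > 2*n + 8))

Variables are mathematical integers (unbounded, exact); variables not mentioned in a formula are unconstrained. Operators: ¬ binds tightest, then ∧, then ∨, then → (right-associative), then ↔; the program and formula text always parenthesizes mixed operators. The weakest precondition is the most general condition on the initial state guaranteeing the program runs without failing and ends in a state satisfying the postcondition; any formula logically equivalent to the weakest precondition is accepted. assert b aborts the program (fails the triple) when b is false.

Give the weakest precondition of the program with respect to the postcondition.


Working backward. After the program, the postcondition (¬(x - x + 5 ≥ -9)) ↔ (n + x + 1 ≤ -4 ↔ (3*n - 1 < 5 → 3*n - 4 > 2*n + 8)) must hold; in canonical form it is ¬(n + x ≤ -5 ↔ (3*n < 6 → n > 12)).
Before n := 2*x + 3*x - 5: ¬(6*x ≤ 0 ↔ (15*x < 21 → 5*x > 17))
Before assert 3*n - n - 3 < -2: 2*n < 1 ∧ (¬(6*x ≤ 0 ↔ (15*x < 21 → 5*x > 17)))
Answer: WP = 2*n < 1 ∧ (¬(6*x ≤ 0 ↔ (15*x < 21 → 5*x > 17)))


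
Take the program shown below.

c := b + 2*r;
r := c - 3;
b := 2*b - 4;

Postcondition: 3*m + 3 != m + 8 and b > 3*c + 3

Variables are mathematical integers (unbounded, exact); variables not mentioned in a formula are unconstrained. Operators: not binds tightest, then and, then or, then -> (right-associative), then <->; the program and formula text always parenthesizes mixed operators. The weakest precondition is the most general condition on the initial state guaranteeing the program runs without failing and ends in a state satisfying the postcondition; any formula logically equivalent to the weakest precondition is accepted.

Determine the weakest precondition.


Working backward. After the program, the postcondition 3*m + 3 != m + 8 and b > 3*c + 3 must hold; in canonical form it is 2*m != 5 and b > 3*c + 3.
Before b := 2*b - 4: 2*m != 5 and 2*b > 3*c + 7
Before r := c - 3: 2*m != 5 and 2*b > 3*c + 7
Before c := b + 2*r: 2*m != 5 and b + 6*r < -7
Answer: WP = 2*m != 5 and b + 6*r < -7


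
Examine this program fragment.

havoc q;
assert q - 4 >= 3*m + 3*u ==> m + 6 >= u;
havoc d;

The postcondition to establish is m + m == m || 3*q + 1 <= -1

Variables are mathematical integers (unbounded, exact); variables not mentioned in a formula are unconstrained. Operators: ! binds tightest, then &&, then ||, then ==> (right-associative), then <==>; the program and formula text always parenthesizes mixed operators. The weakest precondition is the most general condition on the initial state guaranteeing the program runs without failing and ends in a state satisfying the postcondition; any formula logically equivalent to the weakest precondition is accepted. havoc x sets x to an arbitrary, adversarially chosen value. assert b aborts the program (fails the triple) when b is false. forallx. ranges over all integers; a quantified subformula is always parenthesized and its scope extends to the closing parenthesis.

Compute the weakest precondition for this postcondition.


Working backward. After the program, the postcondition m + m == m || 3*q + 1 <= -1 must hold; in canonical form it is m == 0 || 3*q <= -2.
Before havoc d: m == 0 || 3*q <= -2
Before assert q - 4 >= 3*m + 3*u ==> m + 6 >= u: (q >= 3*m + 3*u + 4 ==> m >= u - 6) && (m == 0 || 3*q <= -2)
Before havoc q: forall q_1. ((q_1 >= 3*m + 3*u + 4 ==> m >= u - 6) && (m == 0 || 3*q_1 <= -2))
Answer: WP = forall q_1. ((q_1 >= 3*m + 3*u + 4 ==> m >= u - 6) && (m == 0 || 3*q_1 <= -2))


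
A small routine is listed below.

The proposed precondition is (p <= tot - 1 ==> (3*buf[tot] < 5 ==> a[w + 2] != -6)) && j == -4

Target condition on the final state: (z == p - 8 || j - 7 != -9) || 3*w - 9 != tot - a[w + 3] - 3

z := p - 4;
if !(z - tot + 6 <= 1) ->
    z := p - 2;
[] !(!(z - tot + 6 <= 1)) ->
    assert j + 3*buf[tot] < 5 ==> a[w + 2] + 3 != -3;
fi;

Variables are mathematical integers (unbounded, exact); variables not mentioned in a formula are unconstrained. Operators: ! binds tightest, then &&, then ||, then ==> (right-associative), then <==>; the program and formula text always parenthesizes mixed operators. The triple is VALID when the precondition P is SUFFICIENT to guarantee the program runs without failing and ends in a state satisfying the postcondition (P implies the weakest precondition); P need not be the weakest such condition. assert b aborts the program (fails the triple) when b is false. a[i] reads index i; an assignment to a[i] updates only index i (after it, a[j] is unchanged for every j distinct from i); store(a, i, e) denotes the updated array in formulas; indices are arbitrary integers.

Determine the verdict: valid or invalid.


Working backward. After the program, the postcondition (z == p - 8 || j - 7 != -9) || 3*w - 9 != tot - a[w + 3] - 3 must hold; in canonical form it is z == p - 8 || j != -2 || a[w + 3] + 3*w != tot + 6.
Then branch requires j != -2 || a[w + 3] + 3*w != tot + 6; else branch requires (3*buf[tot] + j < 5 ==> a[w + 2] != -6) && (z == p - 8 || j != -2 || a[w + 3] + 3*w != tot + 6).
Before the if: ((!(z <= tot - 5)) ==> (j != -2 || a[w + 3] + 3*w != tot + 6)) && (z <= tot - 5 ==> ((3*buf[tot] + j < 5 ==> a[w + 2] != -6) && (z == p - 8 || j != -2 || a[w + 3] + 3*w != tot + 6)))
Before z := p - 4: ((!(p <= tot - 1)) ==> (j != -2 || a[w + 3] + 3*w != tot + 6)) && (p <= tot - 1 ==> ((3*buf[tot] + j < 5 ==> a[w + 2] != -6) && (j != -2 || a[w + 3] + 3*w != tot + 6)))
The weakest precondition is ((!(p <= tot - 1)) ==> (j != -2 || a[w + 3] + 3*w != tot + 6)) && (p <= tot - 1 ==> ((3*buf[tot] + j < 5 ==> a[w + 2] != -6) && (j != -2 || a[w + 3] + 3*w != tot + 6))).
Check whether (p <= tot - 1 ==> (3*buf[tot] < 5 ==> a[w + 2] != -6)) && j == -4 implies it.
Countermodel: at the initial state a = {[0] = -6, [1] = -6, elsewhere -6}, buf = {[0] = 2, [1] = 2, elsewhere 2}, j = -4, p = -1, tot = 0, w = -2, the precondition holds but the weakest precondition fails.
Answer: invalid


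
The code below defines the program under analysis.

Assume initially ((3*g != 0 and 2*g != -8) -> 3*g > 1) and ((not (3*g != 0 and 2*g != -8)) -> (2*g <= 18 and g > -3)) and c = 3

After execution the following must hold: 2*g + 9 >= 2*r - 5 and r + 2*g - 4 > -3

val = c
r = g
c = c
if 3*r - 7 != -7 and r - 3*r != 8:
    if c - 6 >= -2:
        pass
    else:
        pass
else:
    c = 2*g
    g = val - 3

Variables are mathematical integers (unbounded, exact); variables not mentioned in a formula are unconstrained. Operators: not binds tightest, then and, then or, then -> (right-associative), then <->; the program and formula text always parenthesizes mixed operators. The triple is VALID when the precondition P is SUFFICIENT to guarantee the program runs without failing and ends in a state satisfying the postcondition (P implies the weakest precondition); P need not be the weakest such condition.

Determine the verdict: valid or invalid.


Working backward. After the program, the postcondition 2*g + 9 >= 2*r - 5 and r + 2*g - 4 > -3 must hold; in canonical form it is 2*g >= 2*r - 14 and 2*g + r > 1.
Then branch requires (c >= 4 -> (2*g >= 2*r - 14 and 2*g + r > 1)) and ((not (c >= 4)) -> (2*g >= 2*r - 14 and 2*g + r > 1)); else branch requires 2*val >= 2*r - 8 and r + 2*val > 7.
Before the if: ((3*r != 0 and 2*r != -8) -> ((c >= 4 -> (2*g >= 2*r - 14 and 2*g + r > 1)) and ((not (c >= 4)) -> (2*g >= 2*r - 14 and 2*g + r > 1)))) and ((not (3*r != 0 and 2*r != -8)) -> (2*val >= 2*r - 8 and r + 2*val > 7))
Before c := c: ((3*r != 0 and 2*r != -8) -> ((c >= 4 -> (2*g >= 2*r - 14 and 2*g + r > 1)) and ((not (c >= 4)) -> (2*g >= 2*r - 14 and 2*g + r > 1)))) and ((not (3*r != 0 and 2*r != -8)) -> (2*val >= 2*r - 8 and r + 2*val > 7))
Before r := g: ((3*g != 0 and 2*g != -8) -> ((c >= 4 -> 3*g > 1) and ((not (c >= 4)) -> 3*g > 1))) and ((not (3*g != 0 and 2*g != -8)) -> (2*val >= 2*g - 8 and g + 2*val > 7))
Before val := c: ((3*g != 0 and 2*g != -8) -> ((c >= 4 -> 3*g > 1) and ((not (c >= 4)) -> 3*g > 1))) and ((not (3*g != 0 and 2*g != -8)) -> (2*c >= 2*g - 8 and 2*c + g > 7))
The weakest precondition is ((3*g != 0 and 2*g != -8) -> ((c >= 4 -> 3*g > 1) and ((not (c >= 4)) -> 3*g > 1))) and ((not (3*g != 0 and 2*g != -8)) -> (2*c >= 2*g - 8 and 2*c + g > 7)).
Check whether ((3*g != 0 and 2*g != -8) -> 3*g > 1) and ((not (3*g != 0 and 2*g != -8)) -> (2*g <= 18 and g > -3)) and c = 3 implies it.
Countermodel: at the initial state c = 3, g = 0, the precondition holds but the weakest precondition fails.
Answer: invalid


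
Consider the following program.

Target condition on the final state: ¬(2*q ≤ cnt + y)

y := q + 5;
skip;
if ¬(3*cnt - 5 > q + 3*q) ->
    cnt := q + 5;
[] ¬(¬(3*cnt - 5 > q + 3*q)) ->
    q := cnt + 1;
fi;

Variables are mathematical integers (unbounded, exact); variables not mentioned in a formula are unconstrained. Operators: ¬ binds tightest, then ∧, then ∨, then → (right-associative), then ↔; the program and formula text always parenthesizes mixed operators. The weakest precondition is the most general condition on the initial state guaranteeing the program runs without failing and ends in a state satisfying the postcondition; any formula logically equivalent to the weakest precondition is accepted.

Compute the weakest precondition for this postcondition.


Working backward. After the program, ¬(2*q ≤ cnt + y) must hold.
Then branch requires ¬(q ≤ y + 5); else branch requires ¬(cnt ≤ y - 2).
Before the if: ((¬(3*cnt > 4*q + 5)) → (¬(q ≤ y + 5))) ∧ (3*cnt > 4*q + 5 → (¬(cnt ≤ y - 2)))
Before skip: ((¬(3*cnt > 4*q + 5)) → (¬(q ≤ y + 5))) ∧ (3*cnt > 4*q + 5 → (¬(cnt ≤ y - 2)))
Before y := q + 5: 3*cnt > 4*q + 5 ∧ (3*cnt > 4*q + 5 → (¬(cnt ≤ q + 3)))
Answer: WP = 3*cnt > 4*q + 5 ∧ (3*cnt > 4*q + 5 → (¬(cnt ≤ q + 3)))


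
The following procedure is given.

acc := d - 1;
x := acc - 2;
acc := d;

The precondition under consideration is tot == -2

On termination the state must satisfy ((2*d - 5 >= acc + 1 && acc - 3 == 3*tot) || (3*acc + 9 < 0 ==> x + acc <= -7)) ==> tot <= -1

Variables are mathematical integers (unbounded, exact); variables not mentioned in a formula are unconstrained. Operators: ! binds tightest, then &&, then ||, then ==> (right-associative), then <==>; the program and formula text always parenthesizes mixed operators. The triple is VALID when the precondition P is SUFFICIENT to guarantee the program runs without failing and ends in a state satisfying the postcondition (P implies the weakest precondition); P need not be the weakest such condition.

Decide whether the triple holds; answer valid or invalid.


Working backward. After the program, the postcondition ((2*d - 5 >= acc + 1 && acc - 3 == 3*tot) || (3*acc + 9 < 0 ==> x + acc <= -7)) ==> tot <= -1 must hold; in canonical form it is ((2*d >= acc + 6 && acc == 3*tot + 3) || (3*acc < -9 ==> acc + x <= -7)) ==> tot <= -1.
Before acc := d: ((d >= 6 && d == 3*tot + 3) || (3*d < -9 ==> d + x <= -7)) ==> tot <= -1
Before x := acc - 2: ((d >= 6 && d == 3*tot + 3) || (3*d < -9 ==> acc + d <= -5)) ==> tot <= -1
Before acc := d - 1: ((d >= 6 && d == 3*tot + 3) || (3*d < -9 ==> 2*d <= -4)) ==> tot <= -1
The weakest precondition is ((d >= 6 && d == 3*tot + 3) || (3*d < -9 ==> 2*d <= -4)) ==> tot <= -1.
Check whether tot == -2 implies it.
Every state satisfying the precondition satisfies the weakest precondition: the implication holds.
Answer: valid


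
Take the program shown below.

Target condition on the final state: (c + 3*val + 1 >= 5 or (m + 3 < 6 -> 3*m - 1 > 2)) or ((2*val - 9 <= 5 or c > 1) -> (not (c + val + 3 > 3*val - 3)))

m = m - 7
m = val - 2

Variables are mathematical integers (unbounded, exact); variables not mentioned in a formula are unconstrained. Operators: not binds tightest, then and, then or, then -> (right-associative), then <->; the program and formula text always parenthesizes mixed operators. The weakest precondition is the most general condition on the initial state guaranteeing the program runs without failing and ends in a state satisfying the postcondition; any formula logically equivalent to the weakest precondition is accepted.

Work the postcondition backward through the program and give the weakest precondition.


Working backward. After the program, the postcondition (c + 3*val + 1 >= 5 or (m + 3 < 6 -> 3*m - 1 > 2)) or ((2*val - 9 <= 5 or c > 1) -> (not (c + val + 3 > 3*val - 3))) must hold; in canonical form it is c + 3*val >= 4 or (m < 3 -> 3*m > 3) or ((2*val <= 14 or c > 1) -> (not (c > 2*val - 6))).
Before m := val - 2: c + 3*val >= 4 or (val < 5 -> 3*val > 9) or ((2*val <= 14 or c > 1) -> (not (c > 2*val - 6)))
Before m := m - 7: c + 3*val >= 4 or (val < 5 -> 3*val > 9) or ((2*val <= 14 or c > 1) -> (not (c > 2*val - 6)))
Answer: WP = c + 3*val >= 4 or (val < 5 -> 3*val > 9) or ((2*val <= 14 or c > 1) -> (not (c > 2*val - 6)))


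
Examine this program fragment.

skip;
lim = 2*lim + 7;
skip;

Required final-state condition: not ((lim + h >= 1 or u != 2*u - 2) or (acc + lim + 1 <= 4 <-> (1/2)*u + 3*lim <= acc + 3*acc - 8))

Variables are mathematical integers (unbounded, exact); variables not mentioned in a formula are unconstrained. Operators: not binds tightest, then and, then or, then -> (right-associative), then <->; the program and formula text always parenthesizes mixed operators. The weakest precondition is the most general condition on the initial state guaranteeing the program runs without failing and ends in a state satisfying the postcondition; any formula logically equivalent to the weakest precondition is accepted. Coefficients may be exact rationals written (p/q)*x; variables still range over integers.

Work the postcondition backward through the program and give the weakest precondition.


Working backward. After the program, the postcondition not ((lim + h >= 1 or u != 2*u - 2) or (acc + lim + 1 <= 4 <-> (1/2)*u + 3*lim <= acc + 3*acc - 8)) must hold; in canonical form it is not (h + lim >= 1 or u != 2 or (acc + lim <= 3 <-> 3*lim + (1/2)*u <= 4*acc - 8)).
Before skip: not (h + lim >= 1 or u != 2 or (acc + lim <= 3 <-> 3*lim + (1/2)*u <= 4*acc - 8))
Before lim := 2*lim + 7: not (h + 2*lim >= -6 or u != 2 or (acc + 2*lim <= -4 <-> 6*lim + (1/2)*u <= 4*acc - 29))
Before skip: not (h + 2*lim >= -6 or u != 2 or (acc + 2*lim <= -4 <-> 6*lim + (1/2)*u <= 4*acc - 29))
Answer: WP = not (h + 2*lim >= -6 or u != 2 or (acc + 2*lim <= -4 <-> 6*lim + (1/2)*u <= 4*acc - 29))


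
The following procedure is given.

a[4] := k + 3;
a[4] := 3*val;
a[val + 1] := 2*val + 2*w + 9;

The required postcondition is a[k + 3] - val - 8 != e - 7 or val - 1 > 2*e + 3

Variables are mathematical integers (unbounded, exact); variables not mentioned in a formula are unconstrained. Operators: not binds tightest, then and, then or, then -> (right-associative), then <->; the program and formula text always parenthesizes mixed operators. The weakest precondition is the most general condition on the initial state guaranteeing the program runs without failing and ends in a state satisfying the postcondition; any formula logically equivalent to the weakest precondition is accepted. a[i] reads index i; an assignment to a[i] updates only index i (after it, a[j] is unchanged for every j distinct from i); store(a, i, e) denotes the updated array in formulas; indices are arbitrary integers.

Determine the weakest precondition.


Working backward. After the program, the postcondition a[k + 3] - val - 8 != e - 7 or val - 1 > 2*e + 3 must hold; in canonical form it is a[k + 3] != e + val + 1 or val > 2*e + 4.
Before a[val + 1] := 2*val + 2*w + 9: store(a, val + 1, 2*val + 2*w + 9)[k + 3] != e + val + 1 or val > 2*e + 4
Before a[4] := 3*val: store(store(a, 4, 3*val), val + 1, 2*val + 2*w + 9)[k + 3] != e + val + 1 or val > 2*e + 4
Before a[4] := k + 3: store(store(store(a, 4, k + 3), 4, 3*val), val + 1, 2*val + 2*w + 9)[k + 3] != e + val + 1 or val > 2*e + 4
Answer: WP = store(store(store(a, 4, k + 3), 4, 3*val), val + 1, 2*val + 2*w + 9)[k + 3] != e + val + 1 or val > 2*e + 4


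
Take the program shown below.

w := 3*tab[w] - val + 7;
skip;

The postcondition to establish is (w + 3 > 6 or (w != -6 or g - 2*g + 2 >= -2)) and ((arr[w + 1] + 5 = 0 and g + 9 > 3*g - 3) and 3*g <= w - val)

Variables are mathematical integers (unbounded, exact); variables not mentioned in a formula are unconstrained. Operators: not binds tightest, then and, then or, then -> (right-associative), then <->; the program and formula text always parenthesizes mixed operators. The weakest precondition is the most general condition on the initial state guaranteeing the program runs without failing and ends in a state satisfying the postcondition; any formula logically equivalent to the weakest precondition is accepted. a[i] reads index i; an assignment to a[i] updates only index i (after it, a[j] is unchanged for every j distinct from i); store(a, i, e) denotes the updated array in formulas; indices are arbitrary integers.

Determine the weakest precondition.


Working backward. After the program, the postcondition (w + 3 > 6 or (w != -6 or g - 2*g + 2 >= -2)) and ((arr[w + 1] + 5 = 0 and g + 9 > 3*g - 3) and 3*g <= w - val) must hold; in canonical form it is (w > 3 or w != -6 or g <= 4) and arr[w + 1] = -5 and 2*g < 12 and 3*g + val <= w.
Before skip: (w > 3 or w != -6 or g <= 4) and arr[w + 1] = -5 and 2*g < 12 and 3*g + val <= w
Before w := 3*tab[w] - val + 7: (3*tab[w] > val - 4 or 3*tab[w] != val - 13 or g <= 4) and arr[3*tab[w] - val + 8] = -5 and 2*g < 12 and 3*g + 2*val <= 3*tab[w] + 7
Answer: WP = (3*tab[w] > val - 4 or 3*tab[w] != val - 13 or g <= 4) and arr[3*tab[w] - val + 8] = -5 and 2*g < 12 and 3*g + 2*val <= 3*tab[w] + 7


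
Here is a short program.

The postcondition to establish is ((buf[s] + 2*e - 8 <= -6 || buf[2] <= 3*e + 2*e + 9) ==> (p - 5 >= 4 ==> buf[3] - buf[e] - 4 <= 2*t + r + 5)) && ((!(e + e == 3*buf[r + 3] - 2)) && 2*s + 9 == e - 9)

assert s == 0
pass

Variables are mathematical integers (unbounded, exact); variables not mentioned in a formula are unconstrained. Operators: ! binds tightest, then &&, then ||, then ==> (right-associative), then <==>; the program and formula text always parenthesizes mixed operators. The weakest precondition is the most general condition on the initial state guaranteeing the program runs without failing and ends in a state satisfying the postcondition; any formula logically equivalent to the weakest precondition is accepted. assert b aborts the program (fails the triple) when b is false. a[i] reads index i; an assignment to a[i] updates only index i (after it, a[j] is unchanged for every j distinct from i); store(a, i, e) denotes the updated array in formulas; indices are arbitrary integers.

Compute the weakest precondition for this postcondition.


Working backward. After the program, the postcondition ((buf[s] + 2*e - 8 <= -6 || buf[2] <= 3*e + 2*e + 9) ==> (p - 5 >= 4 ==> buf[3] - buf[e] - 4 <= 2*t + r + 5)) && ((!(e + e == 3*buf[r + 3] - 2)) && 2*s + 9 == e - 9) must hold; in canonical form it is ((buf[s] + 2*e <= 2 || buf[2] <= 5*e + 9) ==> (p >= 9 ==> buf[3] <= buf[e] + r + 2*t + 9)) && (!(2*e == 3*buf[r + 3] - 2)) && 2*s == e - 18.
Before skip: ((buf[s] + 2*e <= 2 || buf[2] <= 5*e + 9) ==> (p >= 9 ==> buf[3] <= buf[e] + r + 2*t + 9)) && (!(2*e == 3*buf[r + 3] - 2)) && 2*s == e - 18
Before assert s == 0: s == 0 && ((buf[s] + 2*e <= 2 || buf[2] <= 5*e + 9) ==> (p >= 9 ==> buf[3] <= buf[e] + r + 2*t + 9)) && (!(2*e == 3*buf[r + 3] - 2)) && 2*s == e - 18
Answer: WP = s == 0 && ((buf[s] + 2*e <= 2 || buf[2] <= 5*e + 9) ==> (p >= 9 ==> buf[3] <= buf[e] + r + 2*t + 9)) && (!(2*e == 3*buf[r + 3] - 2)) && 2*s == e - 18


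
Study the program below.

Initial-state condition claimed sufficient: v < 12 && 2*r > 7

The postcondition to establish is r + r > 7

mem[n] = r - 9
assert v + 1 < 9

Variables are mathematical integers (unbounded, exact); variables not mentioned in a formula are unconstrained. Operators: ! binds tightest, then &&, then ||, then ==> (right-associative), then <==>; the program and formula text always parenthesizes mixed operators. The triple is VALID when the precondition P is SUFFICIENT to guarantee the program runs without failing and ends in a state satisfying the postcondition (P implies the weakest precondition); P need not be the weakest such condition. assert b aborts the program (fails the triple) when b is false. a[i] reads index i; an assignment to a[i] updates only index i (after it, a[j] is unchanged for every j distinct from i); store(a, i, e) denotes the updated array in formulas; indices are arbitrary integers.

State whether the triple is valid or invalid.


Working backward. After the program, the postcondition r + r > 7 must hold; in canonical form it is 2*r > 7.
Before assert v + 1 < 9: v < 8 && 2*r > 7
Before mem[n] := r - 9: v < 8 && 2*r > 7
The weakest precondition is v < 8 && 2*r > 7.
Check whether v < 12 && 2*r > 7 implies it.
Countermodel: at the initial state r = 4, v = 8, the precondition holds but the weakest precondition fails.
Answer: invalid


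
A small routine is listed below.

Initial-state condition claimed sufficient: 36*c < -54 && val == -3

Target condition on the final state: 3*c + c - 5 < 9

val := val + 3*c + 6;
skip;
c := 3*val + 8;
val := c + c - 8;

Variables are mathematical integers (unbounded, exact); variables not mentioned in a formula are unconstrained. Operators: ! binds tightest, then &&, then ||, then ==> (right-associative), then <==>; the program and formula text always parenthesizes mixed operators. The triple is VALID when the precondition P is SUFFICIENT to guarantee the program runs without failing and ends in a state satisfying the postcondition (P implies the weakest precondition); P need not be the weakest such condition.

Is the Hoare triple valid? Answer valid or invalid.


Working backward. After the program, the postcondition 3*c + c - 5 < 9 must hold; in canonical form it is 4*c < 14.
Before val := c + c - 8: 4*c < 14
Before c := 3*val + 8: 12*val < -18
Before skip: 12*val < -18
Before val := val + 3*c + 6: 36*c + 12*val < -90
The weakest precondition is 36*c + 12*val < -90.
Check whether 36*c < -54 && val == -3 implies it.
Every state satisfying the precondition satisfies the weakest precondition: the implication holds.
Answer: valid


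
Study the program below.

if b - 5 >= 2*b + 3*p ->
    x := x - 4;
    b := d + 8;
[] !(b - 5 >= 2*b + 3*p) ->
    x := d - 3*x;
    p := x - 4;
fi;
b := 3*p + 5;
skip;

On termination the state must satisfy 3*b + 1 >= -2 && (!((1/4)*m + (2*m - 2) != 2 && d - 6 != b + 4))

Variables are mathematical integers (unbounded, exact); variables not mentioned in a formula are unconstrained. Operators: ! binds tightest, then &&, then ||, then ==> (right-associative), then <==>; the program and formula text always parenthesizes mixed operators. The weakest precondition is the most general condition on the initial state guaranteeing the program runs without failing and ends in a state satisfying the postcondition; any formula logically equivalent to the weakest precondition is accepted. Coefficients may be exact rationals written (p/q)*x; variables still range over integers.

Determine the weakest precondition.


Working backward. After the program, the postcondition 3*b + 1 >= -2 && (!((1/4)*m + (2*m - 2) != 2 && d - 6 != b + 4)) must hold; in canonical form it is 3*b >= -3 && (!((9/4)*m != 4 && d != b + 10)).
Before skip: 3*b >= -3 && (!((9/4)*m != 4 && d != b + 10))
Before b := 3*p + 5: 9*p >= -18 && (!((9/4)*m != 4 && d != 3*p + 15))
Then branch requires 9*p >= -18 && (!((9/4)*m != 4 && d != 3*p + 15)); else branch requires 9*d >= 27*x + 18 && (!((9/4)*m != 4 && 9*x != 2*d + 3)).
Before the if: (b + 3*p <= -5 ==> (9*p >= -18 && (!((9/4)*m != 4 && d != 3*p + 15)))) && ((!(b + 3*p <= -5)) ==> (9*d >= 27*x + 18 && (!((9/4)*m != 4 && 9*x != 2*d + 3))))
Answer: WP = (b + 3*p <= -5 ==> (9*p >= -18 && (!((9/4)*m != 4 && d != 3*p + 15)))) && ((!(b + 3*p <= -5)) ==> (9*d >= 27*x + 18 && (!((9/4)*m != 4 && 9*x != 2*d + 3))))


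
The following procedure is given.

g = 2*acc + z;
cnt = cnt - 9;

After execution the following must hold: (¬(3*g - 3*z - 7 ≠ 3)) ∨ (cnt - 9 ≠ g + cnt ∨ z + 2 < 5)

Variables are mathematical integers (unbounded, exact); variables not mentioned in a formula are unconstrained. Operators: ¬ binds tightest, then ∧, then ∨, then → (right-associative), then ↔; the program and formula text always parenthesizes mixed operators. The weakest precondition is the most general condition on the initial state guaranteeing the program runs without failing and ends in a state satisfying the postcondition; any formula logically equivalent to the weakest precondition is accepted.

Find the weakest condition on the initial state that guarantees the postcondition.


Working backward. After the program, the postcondition (¬(3*g - 3*z - 7 ≠ 3)) ∨ (cnt - 9 ≠ g + cnt ∨ z + 2 < 5) must hold; in canonical form it is (¬(3*g ≠ 3*z + 10)) ∨ g ≠ -9 ∨ z < 3.
Before cnt := cnt - 9: (¬(3*g ≠ 3*z + 10)) ∨ g ≠ -9 ∨ z < 3
Before g := 2*acc + z: (¬(6*acc ≠ 10)) ∨ 2*acc + z ≠ -9 ∨ z < 3
Answer: WP = (¬(6*acc ≠ 10)) ∨ 2*acc + z ≠ -9 ∨ z < 3


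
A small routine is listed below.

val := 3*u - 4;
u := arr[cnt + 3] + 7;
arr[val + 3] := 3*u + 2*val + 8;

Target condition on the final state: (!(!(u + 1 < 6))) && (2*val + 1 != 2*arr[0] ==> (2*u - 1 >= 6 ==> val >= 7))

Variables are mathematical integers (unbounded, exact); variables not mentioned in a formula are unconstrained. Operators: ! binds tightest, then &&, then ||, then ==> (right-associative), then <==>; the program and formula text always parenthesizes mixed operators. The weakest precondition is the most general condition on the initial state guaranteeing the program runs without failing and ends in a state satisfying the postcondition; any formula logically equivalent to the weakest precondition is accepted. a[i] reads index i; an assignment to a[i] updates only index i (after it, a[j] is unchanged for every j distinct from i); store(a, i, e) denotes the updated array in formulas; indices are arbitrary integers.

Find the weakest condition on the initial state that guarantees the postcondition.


Working backward. After the program, the postcondition (!(!(u + 1 < 6))) && (2*val + 1 != 2*arr[0] ==> (2*u - 1 >= 6 ==> val >= 7)) must hold; in canonical form it is u < 5 && (2*val != 2*arr[0] - 1 ==> (2*u >= 7 ==> val >= 7)).
Before arr[val + 3] := 3*u + 2*val + 8: u < 5 && (2*val != 2*store(arr, val + 3, 3*u + 2*val + 8)[0] - 1 ==> (2*u >= 7 ==> val >= 7))
Before u := arr[cnt + 3] + 7: arr[cnt + 3] < -2 && (2*val != 2*store(arr, val + 3, 3*arr[cnt + 3] + 2*val + 29)[0] - 1 ==> (2*arr[cnt + 3] >= -7 ==> val >= 7))
Before val := 3*u - 4: arr[cnt + 3] < -2 && (6*u != 2*store(arr, 3*u - 1, 3*arr[cnt + 3] + 6*u + 21)[0] + 7 ==> (2*arr[cnt + 3] >= -7 ==> 3*u >= 11))
Answer: WP = arr[cnt + 3] < -2 && (6*u != 2*store(arr, 3*u - 1, 3*arr[cnt + 3] + 6*u + 21)[0] + 7 ==> (2*arr[cnt + 3] >= -7 ==> 3*u >= 11))


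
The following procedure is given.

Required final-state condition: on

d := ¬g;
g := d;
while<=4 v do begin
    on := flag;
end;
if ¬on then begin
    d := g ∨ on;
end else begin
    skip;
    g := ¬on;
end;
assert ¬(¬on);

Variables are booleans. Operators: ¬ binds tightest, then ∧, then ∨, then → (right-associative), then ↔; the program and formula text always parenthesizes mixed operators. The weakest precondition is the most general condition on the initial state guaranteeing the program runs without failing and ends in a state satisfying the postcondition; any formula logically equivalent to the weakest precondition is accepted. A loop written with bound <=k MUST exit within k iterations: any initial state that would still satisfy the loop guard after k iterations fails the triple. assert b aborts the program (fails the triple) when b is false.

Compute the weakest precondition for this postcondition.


Working backward. After the program, on must hold.
Before assert ¬(¬on): on
Then branch requires on; else branch requires on.
Before the if: (¬on) → on
Before the loop (bound <=4), unroll the exhaustion recursion (WP_0 = exit-now case; WP_j = one more guarded iteration, up to j = 4):
  WP_0: (¬v) ∧ ((¬on) → on)
  WP_1: (v → ((¬v) ∧ ((¬flag) → flag))) ∧ ((¬v) → ((¬on) → on))
  WP_2: (v → ((v → ((¬v) ∧ ((¬flag) → flag))) ∧ ((¬v) → ((¬flag) → flag)))) ∧ ((¬v) → ((¬on) → on))
  WP_3: (v → ((v → ((v → ((¬v) ∧ ((¬flag) → flag))) ∧ ((¬v) → ((¬flag) → flag)))) ∧ ((¬v) → ((¬flag) → flag)))) ∧ ((¬v) → ((¬on) → on))
  WP_4: (v → ((v → ((v → ((v → ((¬v) ∧ ((¬flag) → flag))) ∧ ((¬v) → ((¬flag) → flag)))) ∧ ((¬v) → ((¬flag) → flag)))) ∧ ((¬v) → ((¬flag) → flag)))) ∧ ((¬v) → ((¬on) → on))
So before the loop: (v → ((v → ((v → ((v → ((¬v) ∧ ((¬flag) → flag))) ∧ ((¬v) → ((¬flag) → flag)))) ∧ ((¬v) → ((¬flag) → flag)))) ∧ ((¬v) → ((¬flag) → flag)))) ∧ ((¬v) → ((¬on) → on))
Before g := d: (v → ((v → ((v → ((v → ((¬v) ∧ ((¬flag) → flag))) ∧ ((¬v) → ((¬flag) → flag)))) ∧ ((¬v) → ((¬flag) → flag)))) ∧ ((¬v) → ((¬flag) → flag)))) ∧ ((¬v) → ((¬on) → on))
Before d := ¬g: (v → ((v → ((v → ((v → ((¬v) ∧ ((¬flag) → flag))) ∧ ((¬v) → ((¬flag) → flag)))) ∧ ((¬v) → ((¬flag) → flag)))) ∧ ((¬v) → ((¬flag) → flag)))) ∧ ((¬v) → ((¬on) → on))
Answer: WP = (v → ((v → ((v → ((v → ((¬v) ∧ ((¬flag) → flag))) ∧ ((¬v) → ((¬flag) → flag)))) ∧ ((¬v) → ((¬flag) → flag)))) ∧ ((¬v) → ((¬flag) → flag)))) ∧ ((¬v) → ((¬on) → on))
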